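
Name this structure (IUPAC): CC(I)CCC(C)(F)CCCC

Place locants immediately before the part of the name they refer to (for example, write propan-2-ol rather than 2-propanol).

The longest carbon chain is 9 atoms: the parent is nonane.
Choose the numbering such that the substituent locant set {2,5,5} is lower than {5,5,8} at the first point of difference.
With this numbering: a fluoro group at C-5; an iodo group at C-2; a methyl group at C-5.
Substituent prefixes are cited in alphabetical order (multiplying prefixes like di-/tri- are ignored for ordering).
Assembling the pieces gives 5-fluoro-2-iodo-5-methylnonane.

5-fluoro-2-iodo-5-methylnonane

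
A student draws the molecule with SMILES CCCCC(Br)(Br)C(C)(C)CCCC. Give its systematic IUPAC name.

The parent chain contains 10 carbons (decane).
Choose the numbering such that the locant sets are identical either way, so the alphabetically earlier bromo substituent takes the lower locants ({5,5} rather than {6,6}, first differing at 5 vs 6).
With this numbering: two bromo groups at C-5; two methyl groups at C-6.
The substituents are ordered alphabetically, ignoring any di-/tri- multipliers.
Assembling the pieces gives 5,5-dibromo-6,6-dimethyldecane.

5,5-dibromo-6,6-dimethyldecane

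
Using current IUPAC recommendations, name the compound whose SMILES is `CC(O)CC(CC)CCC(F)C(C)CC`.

4-ethyl-7-fluoro-8-methyldecan-2-ol

The longest carbon chain that includes the –OH group has 10 carbons, so the parent hydride is decane.
The highest-priority functional group is an alcohol (–OH), so the name ends in -ol.
Choose the numbering such that numbering from this end puts the hydroxyl group at C-2 rather than C-9.
That gives the hydroxyl at C-2; an ethyl group at C-4; a fluoro group at C-7; a methyl group at C-8.
The substituents are ordered alphabetically, ignoring any di-/tri- multipliers.
Assembling the pieces gives 4-ethyl-7-fluoro-8-methyldecan-2-ol.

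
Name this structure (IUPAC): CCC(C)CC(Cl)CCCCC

5-chloro-3-methyldecane

The parent chain contains 10 carbons (decane).
The numbering direction is chosen so that the substituent locant set {3,5} is lower than {6,8} at the first point of difference.
This places a chloro group at C-5; a methyl group at C-3.
Prefixes are listed alphabetically: chloro, methyl.
Putting it together: 5-chloro-3-methyldecane.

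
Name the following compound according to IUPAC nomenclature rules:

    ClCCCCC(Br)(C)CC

The longest carbon chain is 7 atoms: the parent is heptane.
Choose the numbering such that the substituent locant set {1,5,5} is lower than {3,3,7} at the first point of difference.
That gives a bromo group at C-5; a chloro group at C-1; a methyl group at C-5.
The substituents are ordered alphabetically, ignoring any di-/tri- multipliers.
The name is 5-bromo-1-chloro-5-methylheptane.

5-bromo-1-chloro-5-methylheptane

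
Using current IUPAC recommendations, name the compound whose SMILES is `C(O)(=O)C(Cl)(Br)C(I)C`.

2-bromo-2-chloro-3-iodobutanoic acid

The longest chain bearing the –COOH group is 4 carbons long (butane).
The principal characteristic group is a carboxylic acid (terminal –COOH), named with the suffix -oic acid.
Choose the numbering such that the carboxylic acid carbon is C-1 by definition.
With this numbering: a bromo group at C-2; a chloro group at C-2; an iodo group at C-3.
The substituents are ordered alphabetically, ignoring any di-/tri- multipliers.
Assembling the pieces gives 2-bromo-2-chloro-3-iodobutanoic acid.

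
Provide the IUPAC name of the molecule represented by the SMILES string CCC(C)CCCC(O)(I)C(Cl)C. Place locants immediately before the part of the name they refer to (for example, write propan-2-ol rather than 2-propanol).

2-chloro-3-iodo-7-methylnonan-3-ol

Counting along the main chain through the –OH group gives 9 carbons: the parent is nonane.
The highest-priority functional group is an alcohol (–OH), so the name ends in -ol.
Choose the numbering such that numbering from this end puts the hydroxyl group at C-3 rather than C-7.
With this numbering: the hydroxyl at C-3; a chloro group at C-2; an iodo group at C-3; a methyl group at C-7.
Substituent prefixes are cited in alphabetical order (multiplying prefixes like di-/tri- are ignored for ordering).
Assembling the pieces gives 2-chloro-3-iodo-7-methylnonan-3-ol.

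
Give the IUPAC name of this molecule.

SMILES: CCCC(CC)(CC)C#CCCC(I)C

7,7-diethyl-2-iododec-5-yne

Counting along the main chain through the multiple bond gives 10 carbons: the parent is decane.
A C≡C triple bond in the chain gives the infix -yne-.
The numbering direction is chosen so that the substituent locant set {2,7,7} is lower than {4,4,9} at the first point of difference.
This places the triple bond between C-5 and C-6; two ethyl groups at C-7; an iodo group at C-2.
Substituent prefixes are cited in alphabetical order (multiplying prefixes like di-/tri- are ignored for ordering).
The name is 7,7-diethyl-2-iododec-5-yne.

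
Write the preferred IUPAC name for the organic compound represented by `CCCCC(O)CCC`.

The longest carbon chain that includes the –OH group has 8 carbons, so the parent hydride is octane.
The principal characteristic group is an alcohol (–OH), named with the suffix -ol.
The numbering direction is chosen so that numbering from this end puts the hydroxyl group at C-4 rather than C-5.
With this numbering: the hydroxyl at C-4.
The name is octan-4-ol.

octan-4-ol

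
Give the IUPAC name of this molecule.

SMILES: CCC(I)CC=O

3-iodopentanal

Counting along the main chain through the –CHO group gives 5 carbons: the parent is pentane.
The principal characteristic group is an aldehyde (terminal –CHO), named with the suffix -al.
Number the chain so that the aldehyde carbon is C-1 by definition.
With this numbering: an iodo group at C-3.
The name is 3-iodopentanal.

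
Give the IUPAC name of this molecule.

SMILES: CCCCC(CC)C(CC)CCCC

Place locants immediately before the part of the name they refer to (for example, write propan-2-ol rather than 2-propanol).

The longest carbon chain is 10 atoms: the parent is decane.
Numbering from either end gives identical locants here.
With this numbering: ethyl groups at C-5 and C-6.
Putting it together: 5,6-diethyldecane.

5,6-diethyldecane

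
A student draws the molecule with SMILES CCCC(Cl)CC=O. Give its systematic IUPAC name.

3-chlorohexanal

The longest chain bearing the –CHO group is 6 carbons long (hexane).
The highest-priority functional group is an aldehyde (terminal –CHO), so the name ends in -al.
The numbering direction is chosen so that the aldehyde carbon is C-1 by definition.
That gives a chloro group at C-3.
The name is 3-chlorohexanal.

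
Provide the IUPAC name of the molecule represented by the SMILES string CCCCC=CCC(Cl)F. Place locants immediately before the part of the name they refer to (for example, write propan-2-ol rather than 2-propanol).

1-chloro-1-fluorooct-3-ene

The longest chain bearing the multiple bond is 8 carbons long (octane).
A C=C double bond in the chain gives the infix -ene-.
Number the chain so that numbering from this end puts the double bond at C-3 rather than C-5.
With this numbering: the double bond between C-3 and C-4; a chloro group at C-1; a fluoro group at C-1.
Substituent prefixes are cited in alphabetical order (multiplying prefixes like di-/tri- are ignored for ordering).
Assembling the pieces gives 1-chloro-1-fluorooct-3-ene.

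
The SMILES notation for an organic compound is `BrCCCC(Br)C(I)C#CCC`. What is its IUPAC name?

6,9-dibromo-5-iodonon-3-yne

The longest carbon chain that includes the multiple bond has 9 carbons, so the parent hydride is nonane.
There is one C≡C triple bond, indicated by the ending -yne.
The numbering direction is chosen so that numbering from this end puts the triple bond at C-3 rather than C-6.
That gives the triple bond between C-3 and C-4; bromo groups at C-6 and C-9; an iodo group at C-5.
The substituents are ordered alphabetically, ignoring any di-/tri- multipliers.
The name is 6,9-dibromo-5-iodonon-3-yne.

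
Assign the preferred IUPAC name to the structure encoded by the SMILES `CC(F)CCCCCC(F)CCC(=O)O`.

Counting along the main chain through the –COOH group gives 11 carbons: the parent is undecane.
A carboxylic acid (terminal –COOH) is the principal characteristic group, giving the suffix -oic acid.
Choose the numbering such that the carboxylic acid carbon is C-1 by definition.
With this numbering: fluoro groups at C-4 and C-10.
Assembling the pieces gives 4,10-difluoroundecanoic acid.

4,10-difluoroundecanoic acid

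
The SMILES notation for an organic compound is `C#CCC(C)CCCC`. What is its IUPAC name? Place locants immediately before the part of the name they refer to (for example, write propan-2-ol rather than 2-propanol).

The longest chain bearing the multiple bond is 8 carbons long (octane).
There is one C≡C triple bond, indicated by the ending -yne.
Choose the numbering such that numbering from this end puts the triple bond at C-1 rather than C-7.
That gives the triple bond between C-1 and C-2; a methyl group at C-4.
Putting it together: 4-methyloct-1-yne.

4-methyloct-1-yne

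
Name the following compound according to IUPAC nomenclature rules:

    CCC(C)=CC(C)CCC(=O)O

The longest carbon chain that includes the –COOH group and the multiple bond has 8 carbons, so the parent hydride is octane.
A carboxylic acid (terminal –COOH) is the principal characteristic group, giving the suffix -oic acid.
A C=C double bond in the chain gives the infix -ene-.
Number the chain so that the carboxylic acid carbon is C-1 by definition.
That gives the double bond between C-5 and C-6; methyl groups at C-4 and C-6.
Assembling the pieces gives 4,6-dimethyloct-5-enoic acid.

4,6-dimethyloct-5-enoic acid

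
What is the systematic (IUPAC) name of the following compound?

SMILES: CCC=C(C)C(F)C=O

The longest carbon chain that includes the –CHO group and the multiple bond has 6 carbons, so the parent hydride is hexane.
The principal characteristic group is an aldehyde (terminal –CHO), named with the suffix -al.
The chain contains a C=C double bond, so the unsaturation ending is -ene.
The numbering direction is chosen so that the aldehyde carbon is C-1 by definition.
That gives the double bond between C-3 and C-4; a fluoro group at C-2; a methyl group at C-3.
The substituents are ordered alphabetically, ignoring any di-/tri- multipliers.
Putting it together: 2-fluoro-3-methylhex-3-enal.

2-fluoro-3-methylhex-3-enal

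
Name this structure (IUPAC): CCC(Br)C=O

The longest chain bearing the –CHO group is 4 carbons long (butane).
The principal characteristic group is an aldehyde (terminal –CHO), named with the suffix -al.
Number the chain so that the aldehyde carbon is C-1 by definition.
That gives a bromo group at C-2.
The name is 2-bromobutanal.

2-bromobutanal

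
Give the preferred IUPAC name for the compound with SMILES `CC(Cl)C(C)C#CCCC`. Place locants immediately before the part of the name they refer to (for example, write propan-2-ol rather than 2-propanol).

The longest carbon chain that includes the multiple bond has 8 carbons, so the parent hydride is octane.
The chain contains a C≡C triple bond, so the unsaturation ending is -yne.
Choose the numbering such that the substituent locant set {2,3} is lower than {6,7} at the first point of difference.
That gives the triple bond between C-4 and C-5; a chloro group at C-2; a methyl group at C-3.
Substituent prefixes are cited in alphabetical order (multiplying prefixes like di-/tri- are ignored for ordering).
Putting it together: 2-chloro-3-methyloct-4-yne.

2-chloro-3-methyloct-4-yne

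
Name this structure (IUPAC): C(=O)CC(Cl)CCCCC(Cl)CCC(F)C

3,8-dichloro-11-fluorododecanal

The longest carbon chain that includes the –CHO group has 12 carbons, so the parent hydride is dodecane.
The highest-priority functional group is an aldehyde (terminal –CHO), so the name ends in -al.
Choose the numbering such that the aldehyde carbon is C-1 by definition.
This places chloro groups at C-3 and C-8; a fluoro group at C-11.
Substituent prefixes are cited in alphabetical order (multiplying prefixes like di-/tri- are ignored for ordering).
The name is 3,8-dichloro-11-fluorododecanal.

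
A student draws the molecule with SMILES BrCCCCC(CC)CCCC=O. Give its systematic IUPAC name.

The longest carbon chain that includes the –CHO group has 9 carbons, so the parent hydride is nonane.
The highest-priority functional group is an aldehyde (terminal –CHO), so the name ends in -al.
Number the chain so that the aldehyde carbon is C-1 by definition.
With this numbering: a bromo group at C-9; an ethyl group at C-5.
The substituents are ordered alphabetically, ignoring any di-/tri- multipliers.
Assembling the pieces gives 9-bromo-5-ethylnonanal.

9-bromo-5-ethylnonanal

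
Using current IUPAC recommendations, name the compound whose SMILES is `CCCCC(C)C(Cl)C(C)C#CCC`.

The longest carbon chain that includes the multiple bond has 11 carbons, so the parent hydride is undecane.
The chain contains a C≡C triple bond, so the unsaturation ending is -yne.
Choose the numbering such that numbering from this end puts the triple bond at C-3 rather than C-8.
This places the triple bond between C-3 and C-4; a chloro group at C-6; methyl groups at C-5 and C-7.
The substituents are ordered alphabetically, ignoring any di-/tri- multipliers.
The name is 6-chloro-5,7-dimethylundec-3-yne.

6-chloro-5,7-dimethylundec-3-yne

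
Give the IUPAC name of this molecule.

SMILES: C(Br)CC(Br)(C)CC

The longest continuous carbon chain has 5 atoms, so the parent hydride is pentane.
Choose the numbering such that the substituent locant set {1,3,3} is lower than {3,3,5} at the first point of difference.
With this numbering: bromo groups at C-1 and C-3; a methyl group at C-3.
The substituents are ordered alphabetically, ignoring any di-/tri- multipliers.
Assembling the pieces gives 1,3-dibromo-3-methylpentane.

1,3-dibromo-3-methylpentane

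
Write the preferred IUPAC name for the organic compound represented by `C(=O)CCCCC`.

hexanal

Counting along the main chain through the –CHO group gives 6 carbons: the parent is hexane.
The principal characteristic group is an aldehyde (terminal –CHO), named with the suffix -al.
Choose the numbering such that the aldehyde carbon is C-1 by definition.
Putting it together: hexanal.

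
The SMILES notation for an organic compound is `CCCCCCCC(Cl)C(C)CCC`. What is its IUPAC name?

5-chloro-4-methyldodecane

The longest continuous carbon chain has 12 atoms, so the parent hydride is dodecane.
Choose the numbering such that the substituent locant set {4,5} is lower than {8,9} at the first point of difference.
That gives a chloro group at C-5; a methyl group at C-4.
Substituent prefixes are cited in alphabetical order (multiplying prefixes like di-/tri- are ignored for ordering).
Putting it together: 5-chloro-4-methyldodecane.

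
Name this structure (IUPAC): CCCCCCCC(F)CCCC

5-fluorododecane

The longest carbon chain is 12 atoms: the parent is dodecane.
Choose the numbering such that the substituent locant set {5} is lower than {8} at the first point of difference.
This places a fluoro group at C-5.
Putting it together: 5-fluorododecane.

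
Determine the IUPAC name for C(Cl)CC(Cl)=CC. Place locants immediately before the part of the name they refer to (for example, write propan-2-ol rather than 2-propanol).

3,5-dichloropent-2-ene

Counting along the main chain through the multiple bond gives 5 carbons: the parent is pentane.
The chain contains a C=C double bond, so the unsaturation ending is -ene.
Choose the numbering such that numbering from this end puts the double bond at C-2 rather than C-3.
This places the double bond between C-2 and C-3; chloro groups at C-3 and C-5.
The name is 3,5-dichloropent-2-ene.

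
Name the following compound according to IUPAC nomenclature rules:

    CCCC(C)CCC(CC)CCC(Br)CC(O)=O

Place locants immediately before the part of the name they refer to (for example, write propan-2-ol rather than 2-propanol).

Counting along the main chain through the –COOH group gives 12 carbons: the parent is dodecane.
The highest-priority functional group is a carboxylic acid (terminal –COOH), so the name ends in -oic acid.
The numbering direction is chosen so that the carboxylic acid carbon is C-1 by definition.
That gives a bromo group at C-3; an ethyl group at C-6; a methyl group at C-9.
The substituents are ordered alphabetically, ignoring any di-/tri- multipliers.
Putting it together: 3-bromo-6-ethyl-9-methyldodecanoic acid.

3-bromo-6-ethyl-9-methyldodecanoic acid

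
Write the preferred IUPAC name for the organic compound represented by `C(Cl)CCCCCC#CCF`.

Counting along the main chain through the multiple bond gives 9 carbons: the parent is nonane.
A C≡C triple bond in the chain gives the infix -yne-.
Choose the numbering such that numbering from this end puts the triple bond at C-2 rather than C-7.
With this numbering: the triple bond between C-2 and C-3; a chloro group at C-9; a fluoro group at C-1.
The substituents are ordered alphabetically, ignoring any di-/tri- multipliers.
Assembling the pieces gives 9-chloro-1-fluoronon-2-yne.

9-chloro-1-fluoronon-2-yne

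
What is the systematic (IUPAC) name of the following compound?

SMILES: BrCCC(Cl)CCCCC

The parent chain contains 8 carbons (octane).
Choose the numbering such that the substituent locant set {1,3} is lower than {6,8} at the first point of difference.
That gives a bromo group at C-1; a chloro group at C-3.
Prefixes are listed alphabetically: bromo, chloro.
Assembling the pieces gives 1-bromo-3-chlorooctane.

1-bromo-3-chlorooctane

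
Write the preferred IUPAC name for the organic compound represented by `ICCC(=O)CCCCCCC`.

The longest carbon chain that includes the carbonyl has 10 carbons, so the parent hydride is decane.
The principal characteristic group is a ketone (C=O on an internal carbon), named with the suffix -one.
The numbering direction is chosen so that numbering from this end puts the carbonyl group at C-3 rather than C-8.
With this numbering: the carbonyl at C-3; an iodo group at C-1.
Putting it together: 1-iododecan-3-one.

1-iododecan-3-one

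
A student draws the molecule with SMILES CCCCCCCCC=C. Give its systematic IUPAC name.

dec-1-ene

Counting along the main chain through the multiple bond gives 10 carbons: the parent is decane.
The chain contains a C=C double bond, so the unsaturation ending is -ene.
The numbering direction is chosen so that numbering from this end puts the double bond at C-1 rather than C-9.
With this numbering: the double bond between C-1 and C-2.
The name is dec-1-ene.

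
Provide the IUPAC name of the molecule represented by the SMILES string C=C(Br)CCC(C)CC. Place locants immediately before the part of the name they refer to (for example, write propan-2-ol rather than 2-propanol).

2-bromo-5-methylhept-1-ene

The longest carbon chain that includes the multiple bond has 7 carbons, so the parent hydride is heptane.
The chain contains a C=C double bond, so the unsaturation ending is -ene.
The numbering direction is chosen so that numbering from this end puts the double bond at C-1 rather than C-6.
That gives the double bond between C-1 and C-2; a bromo group at C-2; a methyl group at C-5.
Substituent prefixes are cited in alphabetical order (multiplying prefixes like di-/tri- are ignored for ordering).
Assembling the pieces gives 2-bromo-5-methylhept-1-ene.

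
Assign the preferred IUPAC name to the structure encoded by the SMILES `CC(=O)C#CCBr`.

The longest carbon chain that includes the carbonyl and the multiple bond has 5 carbons, so the parent hydride is pentane.
A ketone (C=O on an internal carbon) is the principal characteristic group, giving the suffix -one.
The chain contains a C≡C triple bond, so the unsaturation ending is -yne.
The numbering direction is chosen so that numbering from this end puts the carbonyl group at C-2 rather than C-4.
This places the carbonyl at C-2; the triple bond between C-3 and C-4; a bromo group at C-5.
Putting it together: 5-bromopent-3-yn-2-one.

5-bromopent-3-yn-2-one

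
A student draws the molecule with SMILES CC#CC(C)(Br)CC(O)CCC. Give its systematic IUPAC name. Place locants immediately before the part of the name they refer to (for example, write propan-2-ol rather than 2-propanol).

The longest chain bearing the –OH group and the multiple bond is 9 carbons long (nonane).
The highest-priority functional group is an alcohol (–OH), so the name ends in -ol.
A C≡C triple bond in the chain gives the infix -yne-.
Choose the numbering such that numbering from this end puts the hydroxyl group at C-4 rather than C-6.
This places the hydroxyl at C-4; the triple bond between C-7 and C-8; a bromo group at C-6; a methyl group at C-6.
Prefixes are listed alphabetically: bromo, methyl.
The name is 6-bromo-6-methylnon-7-yn-4-ol.

6-bromo-6-methylnon-7-yn-4-ol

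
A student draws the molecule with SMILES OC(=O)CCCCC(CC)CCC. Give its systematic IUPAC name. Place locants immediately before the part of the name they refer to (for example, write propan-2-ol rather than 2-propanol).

6-ethylnonanoic acid

Counting along the main chain through the –COOH group gives 9 carbons: the parent is nonane.
The highest-priority functional group is a carboxylic acid (terminal –COOH), so the name ends in -oic acid.
Number the chain so that the carboxylic acid carbon is C-1 by definition.
That gives an ethyl group at C-6.
Putting it together: 6-ethylnonanoic acid.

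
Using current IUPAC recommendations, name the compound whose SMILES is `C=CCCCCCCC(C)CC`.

9-methylundec-1-ene

Counting along the main chain through the multiple bond gives 11 carbons: the parent is undecane.
There is one C=C double bond, indicated by the ending -ene.
The numbering direction is chosen so that numbering from this end puts the double bond at C-1 rather than C-10.
That gives the double bond between C-1 and C-2; a methyl group at C-9.
The name is 9-methylundec-1-ene.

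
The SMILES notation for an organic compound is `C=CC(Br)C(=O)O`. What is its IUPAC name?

2-bromobut-3-enoic acid

The longest carbon chain that includes the –COOH group and the multiple bond has 4 carbons, so the parent hydride is butane.
A carboxylic acid (terminal –COOH) is the principal characteristic group, giving the suffix -oic acid.
The chain contains a C=C double bond, so the unsaturation ending is -ene.
Number the chain so that the carboxylic acid carbon is C-1 by definition.
That gives the double bond between C-3 and C-4; a bromo group at C-2.
Assembling the pieces gives 2-bromobut-3-enoic acid.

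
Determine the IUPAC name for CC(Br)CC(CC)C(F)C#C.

The longest chain bearing the multiple bond is 7 carbons long (heptane).
There is one C≡C triple bond, indicated by the ending -yne.
Choose the numbering such that numbering from this end puts the triple bond at C-1 rather than C-6.
This places the triple bond between C-1 and C-2; a bromo group at C-6; an ethyl group at C-4; a fluoro group at C-3.
Prefixes are listed alphabetically: bromo, ethyl, fluoro.
Putting it together: 6-bromo-4-ethyl-3-fluorohept-1-yne.

6-bromo-4-ethyl-3-fluorohept-1-yne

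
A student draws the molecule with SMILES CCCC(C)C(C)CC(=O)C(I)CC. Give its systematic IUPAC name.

The longest carbon chain that includes the carbonyl has 10 carbons, so the parent hydride is decane.
A ketone (C=O on an internal carbon) is the principal characteristic group, giving the suffix -one.
The numbering direction is chosen so that numbering from this end puts the carbonyl group at C-4 rather than C-7.
This places the carbonyl at C-4; an iodo group at C-3; methyl groups at C-6 and C-7.
Substituent prefixes are cited in alphabetical order (multiplying prefixes like di-/tri- are ignored for ordering).
Assembling the pieces gives 3-iodo-6,7-dimethyldecan-4-one.

3-iodo-6,7-dimethyldecan-4-one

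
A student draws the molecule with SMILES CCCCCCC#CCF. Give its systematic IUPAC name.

1-fluoronon-2-yne

The longest chain bearing the multiple bond is 9 carbons long (nonane).
There is one C≡C triple bond, indicated by the ending -yne.
Choose the numbering such that numbering from this end puts the triple bond at C-2 rather than C-7.
This places the triple bond between C-2 and C-3; a fluoro group at C-1.
The name is 1-fluoronon-2-yne.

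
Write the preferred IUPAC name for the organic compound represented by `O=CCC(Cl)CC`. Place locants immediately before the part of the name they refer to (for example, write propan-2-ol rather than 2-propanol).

The longest carbon chain that includes the –CHO group has 5 carbons, so the parent hydride is pentane.
The principal characteristic group is an aldehyde (terminal –CHO), named with the suffix -al.
The numbering direction is chosen so that the aldehyde carbon is C-1 by definition.
That gives a chloro group at C-3.
Assembling the pieces gives 3-chloropentanal.

3-chloropentanal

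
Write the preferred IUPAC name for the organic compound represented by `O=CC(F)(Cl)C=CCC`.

2-chloro-2-fluorohex-3-enal

The longest carbon chain that includes the –CHO group and the multiple bond has 6 carbons, so the parent hydride is hexane.
The principal characteristic group is an aldehyde (terminal –CHO), named with the suffix -al.
The chain contains a C=C double bond, so the unsaturation ending is -ene.
Number the chain so that the aldehyde carbon is C-1 by definition.
This places the double bond between C-3 and C-4; a chloro group at C-2; a fluoro group at C-2.
The substituents are ordered alphabetically, ignoring any di-/tri- multipliers.
The name is 2-chloro-2-fluorohex-3-enal.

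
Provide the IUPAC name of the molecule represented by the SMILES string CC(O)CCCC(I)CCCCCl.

10-chloro-6-iododecan-2-ol

Counting along the main chain through the –OH group gives 10 carbons: the parent is decane.
The principal characteristic group is an alcohol (–OH), named with the suffix -ol.
Number the chain so that numbering from this end puts the hydroxyl group at C-2 rather than C-9.
This places the hydroxyl at C-2; a chloro group at C-10; an iodo group at C-6.
Prefixes are listed alphabetically: chloro, iodo.
Putting it together: 10-chloro-6-iododecan-2-ol.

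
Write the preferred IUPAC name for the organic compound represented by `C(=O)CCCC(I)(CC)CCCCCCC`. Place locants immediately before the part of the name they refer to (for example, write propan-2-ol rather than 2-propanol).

5-ethyl-5-iodododecanal

The longest chain bearing the –CHO group is 12 carbons long (dodecane).
The highest-priority functional group is an aldehyde (terminal –CHO), so the name ends in -al.
Number the chain so that the aldehyde carbon is C-1 by definition.
This places an ethyl group at C-5; an iodo group at C-5.
Prefixes are listed alphabetically: ethyl, iodo.
Assembling the pieces gives 5-ethyl-5-iodododecanal.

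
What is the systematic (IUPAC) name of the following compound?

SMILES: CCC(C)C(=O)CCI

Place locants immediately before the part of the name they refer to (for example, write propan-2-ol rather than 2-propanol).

1-iodo-4-methylhexan-3-one

The longest chain bearing the carbonyl is 6 carbons long (hexane).
The principal characteristic group is a ketone (C=O on an internal carbon), named with the suffix -one.
Number the chain so that numbering from this end puts the carbonyl group at C-3 rather than C-4.
With this numbering: the carbonyl at C-3; an iodo group at C-1; a methyl group at C-4.
Substituent prefixes are cited in alphabetical order (multiplying prefixes like di-/tri- are ignored for ordering).
The name is 1-iodo-4-methylhexan-3-one.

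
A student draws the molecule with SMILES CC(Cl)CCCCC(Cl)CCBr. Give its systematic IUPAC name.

1-bromo-3,8-dichlorononane

The parent chain contains 9 carbons (nonane).
The numbering direction is chosen so that the substituent locant set {1,3,8} is lower than {2,7,9} at the first point of difference.
With this numbering: a bromo group at C-1; chloro groups at C-3 and C-8.
Prefixes are listed alphabetically: bromo, chloro.
Putting it together: 1-bromo-3,8-dichlorononane.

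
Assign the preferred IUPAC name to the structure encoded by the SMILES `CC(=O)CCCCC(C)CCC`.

7-methyldecan-2-one

The longest carbon chain that includes the carbonyl has 10 carbons, so the parent hydride is decane.
The highest-priority functional group is a ketone (C=O on an internal carbon), so the name ends in -one.
Number the chain so that numbering from this end puts the carbonyl group at C-2 rather than C-9.
That gives the carbonyl at C-2; a methyl group at C-7.
Assembling the pieces gives 7-methyldecan-2-one.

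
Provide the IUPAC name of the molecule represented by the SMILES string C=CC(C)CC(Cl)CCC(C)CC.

The longest carbon chain that includes the multiple bond has 10 carbons, so the parent hydride is decane.
The chain contains a C=C double bond, so the unsaturation ending is -ene.
The numbering direction is chosen so that numbering from this end puts the double bond at C-1 rather than C-9.
This places the double bond between C-1 and C-2; a chloro group at C-5; methyl groups at C-3 and C-8.
The substituents are ordered alphabetically, ignoring any di-/tri- multipliers.
Assembling the pieces gives 5-chloro-3,8-dimethyldec-1-ene.

5-chloro-3,8-dimethyldec-1-ene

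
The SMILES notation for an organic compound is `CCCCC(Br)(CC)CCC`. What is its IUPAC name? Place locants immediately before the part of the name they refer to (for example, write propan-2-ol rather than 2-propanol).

4-bromo-4-ethyloctane

The longest continuous carbon chain has 8 atoms, so the parent hydride is octane.
Number the chain so that the substituent locant set {4,4} is lower than {5,5} at the first point of difference.
With this numbering: a bromo group at C-4; an ethyl group at C-4.
Substituent prefixes are cited in alphabetical order (multiplying prefixes like di-/tri- are ignored for ordering).
The name is 4-bromo-4-ethyloctane.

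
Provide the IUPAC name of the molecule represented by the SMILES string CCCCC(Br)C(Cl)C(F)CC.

The parent chain contains 9 carbons (nonane).
Number the chain so that the substituent locant set {3,4,5} is lower than {5,6,7} at the first point of difference.
With this numbering: a bromo group at C-5; a chloro group at C-4; a fluoro group at C-3.
The substituents are ordered alphabetically, ignoring any di-/tri- multipliers.
The name is 5-bromo-4-chloro-3-fluorononane.

5-bromo-4-chloro-3-fluorononane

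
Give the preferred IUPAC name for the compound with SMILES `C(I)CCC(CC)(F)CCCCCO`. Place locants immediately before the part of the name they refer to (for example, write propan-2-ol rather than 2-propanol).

6-ethyl-6-fluoro-9-iodononan-1-ol

The longest chain bearing the –OH group is 9 carbons long (nonane).
The highest-priority functional group is an alcohol (–OH), so the name ends in -ol.
Number the chain so that numbering from this end puts the hydroxyl group at C-1 rather than C-9.
With this numbering: the hydroxyl at C-1; an ethyl group at C-6; a fluoro group at C-6; an iodo group at C-9.
The substituents are ordered alphabetically, ignoring any di-/tri- multipliers.
The name is 6-ethyl-6-fluoro-9-iodononan-1-ol.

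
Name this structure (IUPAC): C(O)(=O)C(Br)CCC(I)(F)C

2-bromo-5-fluoro-5-iodohexanoic acid

The longest carbon chain that includes the –COOH group has 6 carbons, so the parent hydride is hexane.
The principal characteristic group is a carboxylic acid (terminal –COOH), named with the suffix -oic acid.
Number the chain so that the carboxylic acid carbon is C-1 by definition.
That gives a bromo group at C-2; a fluoro group at C-5; an iodo group at C-5.
Prefixes are listed alphabetically: bromo, fluoro, iodo.
Assembling the pieces gives 2-bromo-5-fluoro-5-iodohexanoic acid.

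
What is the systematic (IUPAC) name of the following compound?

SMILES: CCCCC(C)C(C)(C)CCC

The longest continuous carbon chain has 9 atoms, so the parent hydride is nonane.
The numbering direction is chosen so that the substituent locant set {4,4,5} is lower than {5,6,6} at the first point of difference.
That gives methyl groups at C-4 (×2) and C-5.
Assembling the pieces gives 4,4,5-trimethylnonane.

4,4,5-trimethylnonane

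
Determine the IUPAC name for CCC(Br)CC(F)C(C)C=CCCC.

The longest carbon chain that includes the multiple bond has 11 carbons, so the parent hydride is undecane.
A C=C double bond in the chain gives the infix -ene-.
The numbering direction is chosen so that numbering from this end puts the double bond at C-4 rather than C-7.
This places the double bond between C-4 and C-5; a bromo group at C-9; a fluoro group at C-7; a methyl group at C-6.
Prefixes are listed alphabetically: bromo, fluoro, methyl.
The name is 9-bromo-7-fluoro-6-methylundec-4-ene.

9-bromo-7-fluoro-6-methylundec-4-ene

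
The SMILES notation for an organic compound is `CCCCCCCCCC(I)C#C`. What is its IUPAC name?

3-iodododec-1-yne

Counting along the main chain through the multiple bond gives 12 carbons: the parent is dodecane.
A C≡C triple bond in the chain gives the infix -yne-.
Number the chain so that numbering from this end puts the triple bond at C-1 rather than C-11.
This places the triple bond between C-1 and C-2; an iodo group at C-3.
Putting it together: 3-iodododec-1-yne.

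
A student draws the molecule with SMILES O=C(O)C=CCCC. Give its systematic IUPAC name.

hex-2-enoic acid

The longest chain bearing the –COOH group and the multiple bond is 6 carbons long (hexane).
A carboxylic acid (terminal –COOH) is the principal characteristic group, giving the suffix -oic acid.
The chain contains a C=C double bond, so the unsaturation ending is -ene.
The numbering direction is chosen so that the carboxylic acid carbon is C-1 by definition.
With this numbering: the double bond between C-2 and C-3.
The name is hex-2-enoic acid.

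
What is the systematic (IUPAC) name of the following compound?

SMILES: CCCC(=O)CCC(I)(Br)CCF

7-bromo-9-fluoro-7-iodononan-4-one

The longest carbon chain that includes the carbonyl has 9 carbons, so the parent hydride is nonane.
A ketone (C=O on an internal carbon) is the principal characteristic group, giving the suffix -one.
Choose the numbering such that numbering from this end puts the carbonyl group at C-4 rather than C-6.
This places the carbonyl at C-4; a bromo group at C-7; a fluoro group at C-9; an iodo group at C-7.
Prefixes are listed alphabetically: bromo, fluoro, iodo.
The name is 7-bromo-9-fluoro-7-iodononan-4-one.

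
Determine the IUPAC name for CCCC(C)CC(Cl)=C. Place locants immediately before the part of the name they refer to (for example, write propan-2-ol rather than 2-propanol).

The longest carbon chain that includes the multiple bond has 7 carbons, so the parent hydride is heptane.
A C=C double bond in the chain gives the infix -ene-.
Choose the numbering such that numbering from this end puts the double bond at C-1 rather than C-6.
With this numbering: the double bond between C-1 and C-2; a chloro group at C-2; a methyl group at C-4.
Prefixes are listed alphabetically: chloro, methyl.
Assembling the pieces gives 2-chloro-4-methylhept-1-ene.

2-chloro-4-methylhept-1-ene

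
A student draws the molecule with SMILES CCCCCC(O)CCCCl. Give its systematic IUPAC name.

Counting along the main chain through the –OH group gives 9 carbons: the parent is nonane.
The principal characteristic group is an alcohol (–OH), named with the suffix -ol.
Choose the numbering such that numbering from this end puts the hydroxyl group at C-4 rather than C-6.
With this numbering: the hydroxyl at C-4; a chloro group at C-1.
Assembling the pieces gives 1-chlorononan-4-ol.

1-chlorononan-4-ol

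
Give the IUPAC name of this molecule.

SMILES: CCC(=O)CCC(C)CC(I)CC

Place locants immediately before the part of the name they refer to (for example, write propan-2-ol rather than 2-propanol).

Counting along the main chain through the carbonyl gives 10 carbons: the parent is decane.
A ketone (C=O on an internal carbon) is the principal characteristic group, giving the suffix -one.
Number the chain so that numbering from this end puts the carbonyl group at C-3 rather than C-8.
That gives the carbonyl at C-3; an iodo group at C-8; a methyl group at C-6.
Prefixes are listed alphabetically: iodo, methyl.
Putting it together: 8-iodo-6-methyldecan-3-one.

8-iodo-6-methyldecan-3-one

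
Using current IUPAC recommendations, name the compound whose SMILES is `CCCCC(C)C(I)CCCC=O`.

5-iodo-6-methyldecanal

Counting along the main chain through the –CHO group gives 10 carbons: the parent is decane.
The principal characteristic group is an aldehyde (terminal –CHO), named with the suffix -al.
The numbering direction is chosen so that the aldehyde carbon is C-1 by definition.
This places an iodo group at C-5; a methyl group at C-6.
Prefixes are listed alphabetically: iodo, methyl.
The name is 5-iodo-6-methyldecanal.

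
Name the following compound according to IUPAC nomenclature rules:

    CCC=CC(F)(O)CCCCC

5-fluorodec-3-en-5-ol

The longest chain bearing the –OH group and the multiple bond is 10 carbons long (decane).
The principal characteristic group is an alcohol (–OH), named with the suffix -ol.
A C=C double bond in the chain gives the infix -ene-.
Choose the numbering such that numbering from this end puts the hydroxyl group at C-5 rather than C-6.
With this numbering: the hydroxyl at C-5; the double bond between C-3 and C-4; a fluoro group at C-5.
Putting it together: 5-fluorodec-3-en-5-ol.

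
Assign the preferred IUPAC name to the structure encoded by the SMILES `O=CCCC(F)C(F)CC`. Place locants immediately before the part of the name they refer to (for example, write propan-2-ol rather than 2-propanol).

4,5-difluoroheptanal

The longest carbon chain that includes the –CHO group has 7 carbons, so the parent hydride is heptane.
The principal characteristic group is an aldehyde (terminal –CHO), named with the suffix -al.
Number the chain so that the aldehyde carbon is C-1 by definition.
With this numbering: fluoro groups at C-4 and C-5.
Putting it together: 4,5-difluoroheptanal.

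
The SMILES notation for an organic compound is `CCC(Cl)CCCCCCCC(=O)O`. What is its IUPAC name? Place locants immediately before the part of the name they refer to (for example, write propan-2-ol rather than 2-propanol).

9-chloroundecanoic acid

The longest carbon chain that includes the –COOH group has 11 carbons, so the parent hydride is undecane.
The principal characteristic group is a carboxylic acid (terminal –COOH), named with the suffix -oic acid.
The numbering direction is chosen so that the carboxylic acid carbon is C-1 by definition.
That gives a chloro group at C-9.
Assembling the pieces gives 9-chloroundecanoic acid.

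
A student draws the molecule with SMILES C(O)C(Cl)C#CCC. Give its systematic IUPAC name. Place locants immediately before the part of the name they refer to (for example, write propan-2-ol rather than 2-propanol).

2-chlorohex-3-yn-1-ol

The longest chain bearing the –OH group and the multiple bond is 6 carbons long (hexane).
The highest-priority functional group is an alcohol (–OH), so the name ends in -ol.
The chain contains a C≡C triple bond, so the unsaturation ending is -yne.
Choose the numbering such that numbering from this end puts the hydroxyl group at C-1 rather than C-6.
This places the hydroxyl at C-1; the triple bond between C-3 and C-4; a chloro group at C-2.
Putting it together: 2-chlorohex-3-yn-1-ol.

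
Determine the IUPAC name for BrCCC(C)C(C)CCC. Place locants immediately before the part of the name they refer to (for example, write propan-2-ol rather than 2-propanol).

The longest carbon chain is 7 atoms: the parent is heptane.
Number the chain so that the substituent locant set {1,3,4} is lower than {4,5,7} at the first point of difference.
That gives a bromo group at C-1; methyl groups at C-3 and C-4.
The substituents are ordered alphabetically, ignoring any di-/tri- multipliers.
The name is 1-bromo-3,4-dimethylheptane.

1-bromo-3,4-dimethylheptane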